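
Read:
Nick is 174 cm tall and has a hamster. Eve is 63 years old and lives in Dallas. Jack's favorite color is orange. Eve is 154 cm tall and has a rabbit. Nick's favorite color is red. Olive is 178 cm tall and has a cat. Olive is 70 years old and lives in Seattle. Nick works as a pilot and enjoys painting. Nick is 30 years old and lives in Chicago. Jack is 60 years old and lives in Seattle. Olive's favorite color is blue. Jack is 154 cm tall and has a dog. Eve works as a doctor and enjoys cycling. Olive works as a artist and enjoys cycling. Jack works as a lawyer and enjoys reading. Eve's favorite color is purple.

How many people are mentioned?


People: Olive, Eve, Nick, Jack. Count = 4

4


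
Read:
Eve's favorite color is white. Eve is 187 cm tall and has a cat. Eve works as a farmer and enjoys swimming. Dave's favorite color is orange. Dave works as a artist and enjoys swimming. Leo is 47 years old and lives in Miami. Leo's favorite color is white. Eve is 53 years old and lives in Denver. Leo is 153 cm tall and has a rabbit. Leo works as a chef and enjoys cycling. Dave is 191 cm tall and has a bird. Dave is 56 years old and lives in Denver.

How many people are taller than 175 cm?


Taller than 175: 2

2


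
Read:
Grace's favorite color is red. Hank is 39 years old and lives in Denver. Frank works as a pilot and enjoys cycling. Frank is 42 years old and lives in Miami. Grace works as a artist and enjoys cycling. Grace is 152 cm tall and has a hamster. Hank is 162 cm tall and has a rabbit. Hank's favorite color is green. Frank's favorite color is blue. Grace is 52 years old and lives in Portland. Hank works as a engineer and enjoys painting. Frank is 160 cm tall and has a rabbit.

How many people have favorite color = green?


Count: 1

1


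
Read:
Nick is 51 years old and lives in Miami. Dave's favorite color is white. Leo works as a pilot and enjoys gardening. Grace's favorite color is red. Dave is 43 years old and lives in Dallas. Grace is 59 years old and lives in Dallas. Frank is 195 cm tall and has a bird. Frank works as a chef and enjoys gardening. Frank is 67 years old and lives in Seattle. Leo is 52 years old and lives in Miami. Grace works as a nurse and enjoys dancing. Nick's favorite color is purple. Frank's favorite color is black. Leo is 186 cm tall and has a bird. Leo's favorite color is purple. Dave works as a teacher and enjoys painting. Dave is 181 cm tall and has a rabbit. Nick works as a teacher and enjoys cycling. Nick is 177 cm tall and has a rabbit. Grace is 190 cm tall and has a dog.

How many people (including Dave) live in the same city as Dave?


Dave lives in Dallas. Count = 2

2


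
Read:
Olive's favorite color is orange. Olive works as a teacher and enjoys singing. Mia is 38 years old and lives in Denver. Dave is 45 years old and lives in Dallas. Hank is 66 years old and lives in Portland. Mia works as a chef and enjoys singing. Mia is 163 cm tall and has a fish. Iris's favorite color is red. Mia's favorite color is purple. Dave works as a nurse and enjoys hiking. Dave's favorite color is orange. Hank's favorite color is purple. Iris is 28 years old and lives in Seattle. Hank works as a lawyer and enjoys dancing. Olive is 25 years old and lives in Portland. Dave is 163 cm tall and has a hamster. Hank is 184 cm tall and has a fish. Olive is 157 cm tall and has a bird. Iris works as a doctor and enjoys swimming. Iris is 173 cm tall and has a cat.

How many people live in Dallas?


Count in Dallas: 1

1


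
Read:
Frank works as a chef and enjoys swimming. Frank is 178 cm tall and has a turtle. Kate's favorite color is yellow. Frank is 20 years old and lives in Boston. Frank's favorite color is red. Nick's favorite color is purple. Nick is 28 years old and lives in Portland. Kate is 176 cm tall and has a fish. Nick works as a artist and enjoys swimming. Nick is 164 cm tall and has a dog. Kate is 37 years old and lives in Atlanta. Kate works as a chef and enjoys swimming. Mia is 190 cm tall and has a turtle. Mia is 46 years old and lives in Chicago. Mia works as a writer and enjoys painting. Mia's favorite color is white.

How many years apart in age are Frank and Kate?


20 vs 37, diff = 17

17


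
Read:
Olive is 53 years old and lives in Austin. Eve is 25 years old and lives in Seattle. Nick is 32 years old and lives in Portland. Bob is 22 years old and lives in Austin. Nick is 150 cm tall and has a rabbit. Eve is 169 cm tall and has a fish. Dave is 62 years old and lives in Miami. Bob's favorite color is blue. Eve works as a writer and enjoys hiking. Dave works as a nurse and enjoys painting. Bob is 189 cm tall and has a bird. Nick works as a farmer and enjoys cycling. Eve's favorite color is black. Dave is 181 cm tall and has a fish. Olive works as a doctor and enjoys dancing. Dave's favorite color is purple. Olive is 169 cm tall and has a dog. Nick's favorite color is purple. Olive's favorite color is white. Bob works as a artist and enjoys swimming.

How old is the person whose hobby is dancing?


Person with hobby=dancing is Olive, age 53

53


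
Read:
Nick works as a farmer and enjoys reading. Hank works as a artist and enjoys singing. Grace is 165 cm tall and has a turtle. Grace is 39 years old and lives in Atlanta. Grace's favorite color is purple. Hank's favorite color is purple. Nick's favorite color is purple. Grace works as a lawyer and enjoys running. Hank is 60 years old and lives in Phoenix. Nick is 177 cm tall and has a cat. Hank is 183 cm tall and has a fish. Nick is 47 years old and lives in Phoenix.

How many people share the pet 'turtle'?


Count: 1

1


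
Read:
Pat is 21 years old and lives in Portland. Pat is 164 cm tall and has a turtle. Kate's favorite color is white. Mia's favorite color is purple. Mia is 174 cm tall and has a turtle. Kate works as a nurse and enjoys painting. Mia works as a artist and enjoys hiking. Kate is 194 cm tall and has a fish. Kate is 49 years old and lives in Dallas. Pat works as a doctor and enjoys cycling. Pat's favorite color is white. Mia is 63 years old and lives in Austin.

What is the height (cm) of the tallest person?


Tallest: Kate at 194 cm

194


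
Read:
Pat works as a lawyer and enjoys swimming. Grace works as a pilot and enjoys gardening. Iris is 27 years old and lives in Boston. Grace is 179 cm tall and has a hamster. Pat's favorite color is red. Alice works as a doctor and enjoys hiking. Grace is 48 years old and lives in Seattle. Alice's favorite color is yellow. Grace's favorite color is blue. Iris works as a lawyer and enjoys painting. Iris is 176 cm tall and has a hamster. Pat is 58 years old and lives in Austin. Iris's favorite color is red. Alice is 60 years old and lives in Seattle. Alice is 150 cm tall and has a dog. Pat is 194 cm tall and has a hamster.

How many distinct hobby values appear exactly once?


Unique hobby values: 4

4


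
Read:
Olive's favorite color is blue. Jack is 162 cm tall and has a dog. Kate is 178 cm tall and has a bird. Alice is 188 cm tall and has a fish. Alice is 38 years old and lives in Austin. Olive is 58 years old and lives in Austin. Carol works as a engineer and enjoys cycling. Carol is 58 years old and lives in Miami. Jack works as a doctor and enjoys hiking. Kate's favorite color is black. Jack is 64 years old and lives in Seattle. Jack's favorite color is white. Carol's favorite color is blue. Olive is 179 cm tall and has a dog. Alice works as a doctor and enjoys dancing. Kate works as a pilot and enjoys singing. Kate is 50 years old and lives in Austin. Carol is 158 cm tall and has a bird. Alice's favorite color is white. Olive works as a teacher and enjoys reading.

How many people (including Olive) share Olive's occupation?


Olive is a teacher. Count = 1

1


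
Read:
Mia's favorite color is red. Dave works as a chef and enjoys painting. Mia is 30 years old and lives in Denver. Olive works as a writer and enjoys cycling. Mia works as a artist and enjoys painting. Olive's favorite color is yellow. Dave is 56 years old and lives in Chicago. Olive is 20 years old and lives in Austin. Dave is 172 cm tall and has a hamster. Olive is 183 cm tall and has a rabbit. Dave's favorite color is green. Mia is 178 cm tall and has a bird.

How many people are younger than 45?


Filter: 2

2


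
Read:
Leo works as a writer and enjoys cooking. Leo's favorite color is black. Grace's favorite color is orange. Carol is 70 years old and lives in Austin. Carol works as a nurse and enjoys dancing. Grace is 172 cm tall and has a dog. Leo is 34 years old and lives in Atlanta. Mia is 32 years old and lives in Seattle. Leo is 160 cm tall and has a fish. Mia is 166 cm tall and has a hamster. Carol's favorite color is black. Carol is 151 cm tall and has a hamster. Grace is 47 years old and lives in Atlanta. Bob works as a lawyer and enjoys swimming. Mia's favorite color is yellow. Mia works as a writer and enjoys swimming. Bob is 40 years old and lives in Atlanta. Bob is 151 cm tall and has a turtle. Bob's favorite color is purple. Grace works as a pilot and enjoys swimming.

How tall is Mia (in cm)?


Mia is 166 cm tall

166


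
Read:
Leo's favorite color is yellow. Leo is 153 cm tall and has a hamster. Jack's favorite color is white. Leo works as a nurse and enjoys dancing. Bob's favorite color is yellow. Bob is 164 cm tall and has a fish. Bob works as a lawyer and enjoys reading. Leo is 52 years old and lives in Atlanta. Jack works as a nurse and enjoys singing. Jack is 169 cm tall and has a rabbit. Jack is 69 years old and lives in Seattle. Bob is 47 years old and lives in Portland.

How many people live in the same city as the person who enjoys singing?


Person with hobby singing is Jack, city Seattle. Count = 1

1


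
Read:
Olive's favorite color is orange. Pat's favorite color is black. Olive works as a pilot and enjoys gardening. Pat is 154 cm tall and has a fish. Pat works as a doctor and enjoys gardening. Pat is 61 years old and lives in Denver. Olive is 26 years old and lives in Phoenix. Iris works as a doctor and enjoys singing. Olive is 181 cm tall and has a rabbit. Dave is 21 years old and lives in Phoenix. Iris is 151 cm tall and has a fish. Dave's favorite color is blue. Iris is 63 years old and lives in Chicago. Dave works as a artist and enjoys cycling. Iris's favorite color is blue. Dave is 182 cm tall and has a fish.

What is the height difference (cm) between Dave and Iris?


|182 - 151| = 31

31


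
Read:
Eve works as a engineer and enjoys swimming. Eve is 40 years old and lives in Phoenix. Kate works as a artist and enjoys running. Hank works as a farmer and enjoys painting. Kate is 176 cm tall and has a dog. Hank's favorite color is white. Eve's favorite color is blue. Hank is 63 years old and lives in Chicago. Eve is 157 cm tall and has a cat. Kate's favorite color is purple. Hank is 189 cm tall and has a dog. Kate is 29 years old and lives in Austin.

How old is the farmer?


The farmer is Hank, age 63

63


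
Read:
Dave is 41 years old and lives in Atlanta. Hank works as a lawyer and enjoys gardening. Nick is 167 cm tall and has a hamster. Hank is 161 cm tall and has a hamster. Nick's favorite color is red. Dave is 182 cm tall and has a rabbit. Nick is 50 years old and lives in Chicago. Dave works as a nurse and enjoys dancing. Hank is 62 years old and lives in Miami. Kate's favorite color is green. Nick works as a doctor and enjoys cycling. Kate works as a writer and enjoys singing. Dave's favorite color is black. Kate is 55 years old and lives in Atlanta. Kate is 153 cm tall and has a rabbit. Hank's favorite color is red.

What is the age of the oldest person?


Oldest: Hank at 62

62


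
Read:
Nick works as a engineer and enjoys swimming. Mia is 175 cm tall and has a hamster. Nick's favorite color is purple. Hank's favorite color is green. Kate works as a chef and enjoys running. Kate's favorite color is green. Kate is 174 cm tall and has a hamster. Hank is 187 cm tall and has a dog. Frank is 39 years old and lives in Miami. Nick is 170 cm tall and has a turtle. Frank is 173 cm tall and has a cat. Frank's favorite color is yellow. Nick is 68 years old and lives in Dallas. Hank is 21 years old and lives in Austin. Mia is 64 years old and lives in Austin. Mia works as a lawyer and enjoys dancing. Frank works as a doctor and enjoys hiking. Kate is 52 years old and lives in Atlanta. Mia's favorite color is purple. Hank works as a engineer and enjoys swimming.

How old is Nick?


Nick is 68 years old

68


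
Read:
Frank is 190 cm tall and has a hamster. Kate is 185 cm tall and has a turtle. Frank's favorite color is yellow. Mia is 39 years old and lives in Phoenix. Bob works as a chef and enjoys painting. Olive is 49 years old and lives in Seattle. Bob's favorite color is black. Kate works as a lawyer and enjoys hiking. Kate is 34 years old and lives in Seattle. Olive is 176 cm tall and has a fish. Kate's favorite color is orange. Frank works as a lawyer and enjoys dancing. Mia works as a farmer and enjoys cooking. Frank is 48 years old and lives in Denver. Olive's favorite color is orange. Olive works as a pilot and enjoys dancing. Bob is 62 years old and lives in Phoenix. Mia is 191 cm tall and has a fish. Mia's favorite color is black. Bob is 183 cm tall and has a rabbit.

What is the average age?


Sum=232, n=5, avg=46.4

46.4


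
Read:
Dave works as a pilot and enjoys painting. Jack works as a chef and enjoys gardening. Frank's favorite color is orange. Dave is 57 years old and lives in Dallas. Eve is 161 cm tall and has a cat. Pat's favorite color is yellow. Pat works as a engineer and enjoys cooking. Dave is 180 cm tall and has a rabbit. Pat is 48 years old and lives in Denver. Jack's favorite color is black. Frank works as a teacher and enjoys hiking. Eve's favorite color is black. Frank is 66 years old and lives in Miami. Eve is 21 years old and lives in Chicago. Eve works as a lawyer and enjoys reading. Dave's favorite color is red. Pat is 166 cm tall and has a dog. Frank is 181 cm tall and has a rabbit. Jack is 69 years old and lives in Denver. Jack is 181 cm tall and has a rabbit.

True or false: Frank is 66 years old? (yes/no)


Frank is actually 66. yes

yes


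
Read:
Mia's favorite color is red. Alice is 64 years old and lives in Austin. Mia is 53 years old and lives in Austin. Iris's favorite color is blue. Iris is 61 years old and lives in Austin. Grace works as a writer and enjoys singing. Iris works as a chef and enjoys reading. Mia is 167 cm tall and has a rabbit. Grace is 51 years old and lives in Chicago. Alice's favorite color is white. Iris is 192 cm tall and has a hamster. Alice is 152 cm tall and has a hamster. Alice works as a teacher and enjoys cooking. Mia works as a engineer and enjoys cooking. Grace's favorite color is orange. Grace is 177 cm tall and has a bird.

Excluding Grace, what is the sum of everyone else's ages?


Sum (excluding Grace): 178

178


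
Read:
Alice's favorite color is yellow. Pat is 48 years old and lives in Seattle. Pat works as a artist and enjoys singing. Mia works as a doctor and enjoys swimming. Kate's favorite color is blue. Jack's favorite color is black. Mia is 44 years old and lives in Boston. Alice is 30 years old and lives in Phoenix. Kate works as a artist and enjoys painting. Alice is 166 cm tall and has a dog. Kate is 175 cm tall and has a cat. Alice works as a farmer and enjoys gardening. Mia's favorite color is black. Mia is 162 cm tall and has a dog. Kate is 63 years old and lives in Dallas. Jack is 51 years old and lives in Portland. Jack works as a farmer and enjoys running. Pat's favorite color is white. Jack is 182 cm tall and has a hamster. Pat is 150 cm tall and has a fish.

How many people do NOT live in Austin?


Not in Austin: 5

5


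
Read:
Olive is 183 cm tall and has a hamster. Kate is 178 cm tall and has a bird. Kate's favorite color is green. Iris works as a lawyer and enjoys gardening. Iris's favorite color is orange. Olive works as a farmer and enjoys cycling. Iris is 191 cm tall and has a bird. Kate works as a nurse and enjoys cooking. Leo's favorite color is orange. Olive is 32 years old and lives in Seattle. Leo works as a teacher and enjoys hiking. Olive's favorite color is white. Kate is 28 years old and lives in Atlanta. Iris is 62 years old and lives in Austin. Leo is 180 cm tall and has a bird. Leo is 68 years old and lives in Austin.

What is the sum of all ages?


62+32+68+28 = 190

190


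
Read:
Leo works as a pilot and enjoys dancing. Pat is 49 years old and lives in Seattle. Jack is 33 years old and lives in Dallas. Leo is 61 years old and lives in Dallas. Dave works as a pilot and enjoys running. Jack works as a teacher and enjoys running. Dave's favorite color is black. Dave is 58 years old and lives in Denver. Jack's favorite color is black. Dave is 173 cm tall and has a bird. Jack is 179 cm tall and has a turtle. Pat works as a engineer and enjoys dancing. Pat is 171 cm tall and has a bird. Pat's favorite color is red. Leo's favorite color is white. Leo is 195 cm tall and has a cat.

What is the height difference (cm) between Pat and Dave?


|171 - 173| = 2

2


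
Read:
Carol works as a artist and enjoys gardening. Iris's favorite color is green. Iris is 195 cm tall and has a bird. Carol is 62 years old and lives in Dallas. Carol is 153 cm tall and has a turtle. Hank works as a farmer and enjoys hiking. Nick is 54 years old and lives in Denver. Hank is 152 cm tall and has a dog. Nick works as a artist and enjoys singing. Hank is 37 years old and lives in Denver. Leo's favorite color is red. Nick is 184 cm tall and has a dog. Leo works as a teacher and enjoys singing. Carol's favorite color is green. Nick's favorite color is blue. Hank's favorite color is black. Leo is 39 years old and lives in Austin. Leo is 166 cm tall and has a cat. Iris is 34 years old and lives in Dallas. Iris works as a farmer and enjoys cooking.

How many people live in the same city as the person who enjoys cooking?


Person with hobby cooking is Iris, city Dallas. Count = 2

2


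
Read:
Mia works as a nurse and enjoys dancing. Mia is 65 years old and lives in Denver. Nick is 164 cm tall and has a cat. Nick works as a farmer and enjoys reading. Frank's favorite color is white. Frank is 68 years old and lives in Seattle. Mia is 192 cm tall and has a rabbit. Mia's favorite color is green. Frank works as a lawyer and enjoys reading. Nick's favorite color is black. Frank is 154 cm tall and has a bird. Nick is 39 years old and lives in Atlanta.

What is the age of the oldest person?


Oldest: Frank at 68

68


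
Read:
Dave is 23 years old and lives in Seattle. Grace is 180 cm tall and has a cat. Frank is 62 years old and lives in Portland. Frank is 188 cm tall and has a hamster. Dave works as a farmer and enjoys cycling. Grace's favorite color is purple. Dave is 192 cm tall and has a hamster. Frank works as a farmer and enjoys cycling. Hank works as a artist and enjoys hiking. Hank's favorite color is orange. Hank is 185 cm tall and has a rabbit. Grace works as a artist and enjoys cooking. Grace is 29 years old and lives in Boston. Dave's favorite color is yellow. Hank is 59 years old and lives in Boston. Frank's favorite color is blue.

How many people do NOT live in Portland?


Not in Portland: 3

3


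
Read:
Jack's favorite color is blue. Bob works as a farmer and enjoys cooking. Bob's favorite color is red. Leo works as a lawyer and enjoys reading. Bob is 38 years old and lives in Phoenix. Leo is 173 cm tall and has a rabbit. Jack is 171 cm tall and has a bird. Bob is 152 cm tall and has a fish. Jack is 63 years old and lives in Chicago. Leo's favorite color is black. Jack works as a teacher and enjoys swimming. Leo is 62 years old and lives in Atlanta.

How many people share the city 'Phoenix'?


Count: 1

1


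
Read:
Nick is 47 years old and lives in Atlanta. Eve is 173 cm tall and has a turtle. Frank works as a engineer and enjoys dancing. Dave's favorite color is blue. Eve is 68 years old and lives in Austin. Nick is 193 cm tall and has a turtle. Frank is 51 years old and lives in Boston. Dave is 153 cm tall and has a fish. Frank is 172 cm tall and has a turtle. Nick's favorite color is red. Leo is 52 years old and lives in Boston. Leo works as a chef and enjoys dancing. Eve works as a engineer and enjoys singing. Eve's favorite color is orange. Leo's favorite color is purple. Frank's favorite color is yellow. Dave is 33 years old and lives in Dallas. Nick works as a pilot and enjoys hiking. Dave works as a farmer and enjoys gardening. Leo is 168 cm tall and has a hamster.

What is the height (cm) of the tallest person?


Tallest: Nick at 193 cm

193


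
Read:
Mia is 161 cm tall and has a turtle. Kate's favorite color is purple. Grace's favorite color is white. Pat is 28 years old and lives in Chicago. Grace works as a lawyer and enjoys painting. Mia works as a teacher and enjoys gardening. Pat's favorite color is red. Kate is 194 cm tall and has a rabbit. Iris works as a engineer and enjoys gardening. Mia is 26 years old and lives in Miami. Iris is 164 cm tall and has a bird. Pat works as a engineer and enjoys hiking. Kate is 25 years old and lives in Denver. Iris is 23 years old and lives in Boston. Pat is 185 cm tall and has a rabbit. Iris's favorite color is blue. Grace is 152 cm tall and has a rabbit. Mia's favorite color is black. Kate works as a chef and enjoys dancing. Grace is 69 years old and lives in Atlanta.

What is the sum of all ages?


25+23+26+69+28 = 171

171


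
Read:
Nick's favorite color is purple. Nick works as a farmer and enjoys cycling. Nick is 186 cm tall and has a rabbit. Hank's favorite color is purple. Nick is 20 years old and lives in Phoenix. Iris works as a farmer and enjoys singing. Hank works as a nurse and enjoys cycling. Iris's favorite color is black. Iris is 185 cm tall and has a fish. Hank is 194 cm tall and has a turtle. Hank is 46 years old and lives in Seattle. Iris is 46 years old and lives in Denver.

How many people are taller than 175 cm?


Taller than 175: 3

3


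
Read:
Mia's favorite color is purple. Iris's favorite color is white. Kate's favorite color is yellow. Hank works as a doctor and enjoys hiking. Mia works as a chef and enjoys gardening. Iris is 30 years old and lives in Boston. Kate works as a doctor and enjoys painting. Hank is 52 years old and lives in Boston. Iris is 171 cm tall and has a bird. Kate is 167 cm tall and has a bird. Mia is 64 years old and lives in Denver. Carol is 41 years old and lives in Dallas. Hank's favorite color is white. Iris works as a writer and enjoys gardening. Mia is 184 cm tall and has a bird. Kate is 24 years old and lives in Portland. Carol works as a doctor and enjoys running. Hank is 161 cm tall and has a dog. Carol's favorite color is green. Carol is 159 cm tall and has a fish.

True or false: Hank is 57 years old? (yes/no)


Hank is actually 52. no

no


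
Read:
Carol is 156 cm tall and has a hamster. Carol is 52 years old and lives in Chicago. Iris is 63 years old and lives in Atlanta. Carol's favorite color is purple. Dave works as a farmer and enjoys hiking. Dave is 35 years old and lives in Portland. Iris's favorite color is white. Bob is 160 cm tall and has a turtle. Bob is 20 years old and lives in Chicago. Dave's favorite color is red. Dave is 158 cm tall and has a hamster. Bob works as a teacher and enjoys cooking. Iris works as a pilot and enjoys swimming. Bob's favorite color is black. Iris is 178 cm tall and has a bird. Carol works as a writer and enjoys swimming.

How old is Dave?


Dave is 35 years old

35


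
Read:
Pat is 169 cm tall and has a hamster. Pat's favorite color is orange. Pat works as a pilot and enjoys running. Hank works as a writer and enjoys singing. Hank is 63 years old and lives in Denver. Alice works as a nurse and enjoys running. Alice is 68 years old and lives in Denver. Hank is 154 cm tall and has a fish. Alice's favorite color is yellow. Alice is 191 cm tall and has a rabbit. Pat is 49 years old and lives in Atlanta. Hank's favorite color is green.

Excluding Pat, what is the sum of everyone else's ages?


Sum (excluding Pat): 131

131


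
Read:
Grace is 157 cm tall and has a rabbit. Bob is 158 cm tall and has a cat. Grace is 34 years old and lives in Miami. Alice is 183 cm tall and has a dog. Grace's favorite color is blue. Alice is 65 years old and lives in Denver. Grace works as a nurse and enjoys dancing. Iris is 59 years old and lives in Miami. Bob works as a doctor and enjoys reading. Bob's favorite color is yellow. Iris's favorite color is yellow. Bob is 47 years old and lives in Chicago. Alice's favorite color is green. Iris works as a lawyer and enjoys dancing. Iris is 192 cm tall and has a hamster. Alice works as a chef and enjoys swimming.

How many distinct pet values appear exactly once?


Unique pet values: 4

4


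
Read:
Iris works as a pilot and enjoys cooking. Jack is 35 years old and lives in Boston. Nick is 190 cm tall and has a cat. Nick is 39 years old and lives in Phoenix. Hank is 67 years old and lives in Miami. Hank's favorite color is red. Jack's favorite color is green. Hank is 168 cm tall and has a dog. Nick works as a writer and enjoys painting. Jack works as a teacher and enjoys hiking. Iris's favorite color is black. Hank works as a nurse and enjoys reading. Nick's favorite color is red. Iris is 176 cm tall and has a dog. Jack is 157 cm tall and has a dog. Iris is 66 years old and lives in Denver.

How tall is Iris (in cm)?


Iris is 176 cm tall

176


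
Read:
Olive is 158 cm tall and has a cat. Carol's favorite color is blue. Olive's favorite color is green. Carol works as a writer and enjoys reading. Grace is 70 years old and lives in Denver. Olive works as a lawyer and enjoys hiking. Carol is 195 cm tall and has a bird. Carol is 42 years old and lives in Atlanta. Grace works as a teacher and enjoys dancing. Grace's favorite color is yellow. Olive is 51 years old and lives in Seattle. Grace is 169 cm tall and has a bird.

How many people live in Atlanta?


Count in Atlanta: 1

1


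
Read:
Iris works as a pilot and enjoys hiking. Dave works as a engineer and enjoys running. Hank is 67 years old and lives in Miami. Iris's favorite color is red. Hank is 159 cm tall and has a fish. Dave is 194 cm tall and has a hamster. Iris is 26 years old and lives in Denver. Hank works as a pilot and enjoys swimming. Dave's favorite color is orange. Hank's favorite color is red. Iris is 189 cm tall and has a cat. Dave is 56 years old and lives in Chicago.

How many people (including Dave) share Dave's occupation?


Dave is a engineer. Count = 1

1


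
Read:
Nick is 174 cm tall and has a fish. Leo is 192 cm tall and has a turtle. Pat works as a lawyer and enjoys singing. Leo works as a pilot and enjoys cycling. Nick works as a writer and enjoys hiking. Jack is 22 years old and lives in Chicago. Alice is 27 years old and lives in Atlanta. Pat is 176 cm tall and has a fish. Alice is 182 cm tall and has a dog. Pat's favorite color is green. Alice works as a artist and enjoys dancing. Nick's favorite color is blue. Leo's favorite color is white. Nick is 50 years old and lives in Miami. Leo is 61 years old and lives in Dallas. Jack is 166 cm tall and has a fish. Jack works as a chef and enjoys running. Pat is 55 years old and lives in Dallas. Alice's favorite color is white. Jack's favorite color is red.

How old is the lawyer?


The lawyer is Pat, age 55

55


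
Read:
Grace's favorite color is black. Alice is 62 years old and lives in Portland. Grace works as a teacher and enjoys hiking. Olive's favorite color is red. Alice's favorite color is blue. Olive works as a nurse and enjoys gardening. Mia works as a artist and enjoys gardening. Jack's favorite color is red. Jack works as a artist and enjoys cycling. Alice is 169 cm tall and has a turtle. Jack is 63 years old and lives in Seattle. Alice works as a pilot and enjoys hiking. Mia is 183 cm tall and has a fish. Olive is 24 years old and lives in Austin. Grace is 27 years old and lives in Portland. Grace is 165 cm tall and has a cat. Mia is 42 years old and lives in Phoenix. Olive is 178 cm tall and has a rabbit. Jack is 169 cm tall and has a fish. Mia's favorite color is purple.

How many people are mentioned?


People: Alice, Mia, Grace, Olive, Jack. Count = 5

5


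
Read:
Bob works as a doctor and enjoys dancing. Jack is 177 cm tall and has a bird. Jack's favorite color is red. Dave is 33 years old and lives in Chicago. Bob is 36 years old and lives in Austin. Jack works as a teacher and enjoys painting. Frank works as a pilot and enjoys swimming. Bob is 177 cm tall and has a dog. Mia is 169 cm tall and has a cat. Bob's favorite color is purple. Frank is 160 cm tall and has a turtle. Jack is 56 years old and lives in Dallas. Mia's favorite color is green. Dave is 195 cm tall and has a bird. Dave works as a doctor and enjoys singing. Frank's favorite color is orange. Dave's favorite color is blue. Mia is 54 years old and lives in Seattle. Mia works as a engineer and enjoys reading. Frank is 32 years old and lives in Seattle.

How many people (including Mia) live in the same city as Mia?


Mia lives in Seattle. Count = 2

2


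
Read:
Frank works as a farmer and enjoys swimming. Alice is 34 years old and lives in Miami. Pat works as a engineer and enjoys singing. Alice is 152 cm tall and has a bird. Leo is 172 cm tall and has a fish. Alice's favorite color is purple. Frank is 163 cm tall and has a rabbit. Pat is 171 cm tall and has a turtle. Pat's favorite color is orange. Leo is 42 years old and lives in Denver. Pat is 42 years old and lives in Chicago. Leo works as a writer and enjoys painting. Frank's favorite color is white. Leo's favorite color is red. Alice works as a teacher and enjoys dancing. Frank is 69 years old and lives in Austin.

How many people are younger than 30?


Filter: 0

0


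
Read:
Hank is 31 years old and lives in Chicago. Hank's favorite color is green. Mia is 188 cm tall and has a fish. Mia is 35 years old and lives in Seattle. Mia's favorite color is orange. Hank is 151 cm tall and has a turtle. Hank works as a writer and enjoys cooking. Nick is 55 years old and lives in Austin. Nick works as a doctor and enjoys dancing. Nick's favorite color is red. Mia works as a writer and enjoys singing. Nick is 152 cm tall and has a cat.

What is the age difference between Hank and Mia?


|31 - 35| = 4

4


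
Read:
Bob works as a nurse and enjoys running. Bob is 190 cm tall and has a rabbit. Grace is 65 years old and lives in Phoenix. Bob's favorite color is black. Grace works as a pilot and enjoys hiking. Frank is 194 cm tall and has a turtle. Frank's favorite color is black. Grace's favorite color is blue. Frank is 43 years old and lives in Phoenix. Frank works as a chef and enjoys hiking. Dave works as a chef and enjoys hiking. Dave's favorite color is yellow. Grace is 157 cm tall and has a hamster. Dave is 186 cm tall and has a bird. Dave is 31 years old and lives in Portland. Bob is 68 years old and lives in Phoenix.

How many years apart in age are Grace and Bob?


65 vs 68, diff = 3

3


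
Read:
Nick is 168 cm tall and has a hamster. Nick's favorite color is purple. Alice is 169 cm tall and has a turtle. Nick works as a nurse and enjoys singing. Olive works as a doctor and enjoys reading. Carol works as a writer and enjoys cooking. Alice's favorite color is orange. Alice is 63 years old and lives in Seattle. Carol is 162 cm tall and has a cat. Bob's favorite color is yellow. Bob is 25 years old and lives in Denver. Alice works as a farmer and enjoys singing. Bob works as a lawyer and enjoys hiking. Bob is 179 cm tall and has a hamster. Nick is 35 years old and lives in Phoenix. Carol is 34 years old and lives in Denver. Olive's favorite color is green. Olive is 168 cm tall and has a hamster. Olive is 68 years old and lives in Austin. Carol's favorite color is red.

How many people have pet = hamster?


Count: 3

3


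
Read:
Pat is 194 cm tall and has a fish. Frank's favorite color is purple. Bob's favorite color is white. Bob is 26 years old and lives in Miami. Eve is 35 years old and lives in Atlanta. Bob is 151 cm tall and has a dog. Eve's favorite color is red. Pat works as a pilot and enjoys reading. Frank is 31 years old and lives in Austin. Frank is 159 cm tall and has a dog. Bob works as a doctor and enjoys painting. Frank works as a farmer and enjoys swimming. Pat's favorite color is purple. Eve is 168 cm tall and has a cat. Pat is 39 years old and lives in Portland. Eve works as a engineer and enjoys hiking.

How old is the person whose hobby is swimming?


Person with hobby=swimming is Frank, age 31

31


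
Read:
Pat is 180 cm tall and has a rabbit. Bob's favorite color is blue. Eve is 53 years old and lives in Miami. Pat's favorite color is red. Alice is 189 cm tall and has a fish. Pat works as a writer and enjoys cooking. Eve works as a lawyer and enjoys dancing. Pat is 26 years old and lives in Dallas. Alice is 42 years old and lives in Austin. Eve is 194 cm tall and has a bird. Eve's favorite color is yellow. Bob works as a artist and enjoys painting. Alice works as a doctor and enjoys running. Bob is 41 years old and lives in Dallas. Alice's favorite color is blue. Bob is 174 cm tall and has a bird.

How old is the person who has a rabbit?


Person with rabbit is Pat, age 26

26


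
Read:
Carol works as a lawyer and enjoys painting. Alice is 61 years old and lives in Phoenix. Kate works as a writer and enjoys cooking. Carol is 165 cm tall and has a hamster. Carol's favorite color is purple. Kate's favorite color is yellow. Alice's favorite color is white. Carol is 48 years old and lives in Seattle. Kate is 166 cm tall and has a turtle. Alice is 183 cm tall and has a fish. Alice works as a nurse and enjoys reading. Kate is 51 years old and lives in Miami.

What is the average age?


Sum=160, n=3, avg=53.33

53.33


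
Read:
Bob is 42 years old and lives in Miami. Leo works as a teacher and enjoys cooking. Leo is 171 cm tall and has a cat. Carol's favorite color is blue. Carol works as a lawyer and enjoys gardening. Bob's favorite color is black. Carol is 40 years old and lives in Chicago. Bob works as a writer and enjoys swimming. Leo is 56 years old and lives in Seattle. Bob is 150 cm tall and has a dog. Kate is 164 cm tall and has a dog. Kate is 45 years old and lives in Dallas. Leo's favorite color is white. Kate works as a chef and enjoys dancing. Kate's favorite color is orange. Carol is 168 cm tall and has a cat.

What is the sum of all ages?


45+40+42+56 = 183

183


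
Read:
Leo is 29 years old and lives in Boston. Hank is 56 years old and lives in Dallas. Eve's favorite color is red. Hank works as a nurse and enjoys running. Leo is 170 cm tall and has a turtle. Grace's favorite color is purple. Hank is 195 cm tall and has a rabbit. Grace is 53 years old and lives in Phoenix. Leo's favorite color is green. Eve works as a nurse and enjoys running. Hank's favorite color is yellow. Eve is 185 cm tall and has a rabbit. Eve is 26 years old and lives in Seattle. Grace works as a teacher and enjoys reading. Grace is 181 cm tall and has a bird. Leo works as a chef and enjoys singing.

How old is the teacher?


The teacher is Grace, age 53

53


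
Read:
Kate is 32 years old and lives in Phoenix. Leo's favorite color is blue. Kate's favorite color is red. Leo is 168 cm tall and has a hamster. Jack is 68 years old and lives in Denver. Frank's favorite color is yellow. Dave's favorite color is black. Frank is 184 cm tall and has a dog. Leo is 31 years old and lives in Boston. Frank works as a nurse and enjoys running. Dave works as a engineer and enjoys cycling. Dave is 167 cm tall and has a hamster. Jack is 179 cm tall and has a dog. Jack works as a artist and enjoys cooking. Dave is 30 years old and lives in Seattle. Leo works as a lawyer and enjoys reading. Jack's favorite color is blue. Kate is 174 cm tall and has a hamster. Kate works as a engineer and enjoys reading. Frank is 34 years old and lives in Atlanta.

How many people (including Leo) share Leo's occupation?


Leo is a lawyer. Count = 1

1


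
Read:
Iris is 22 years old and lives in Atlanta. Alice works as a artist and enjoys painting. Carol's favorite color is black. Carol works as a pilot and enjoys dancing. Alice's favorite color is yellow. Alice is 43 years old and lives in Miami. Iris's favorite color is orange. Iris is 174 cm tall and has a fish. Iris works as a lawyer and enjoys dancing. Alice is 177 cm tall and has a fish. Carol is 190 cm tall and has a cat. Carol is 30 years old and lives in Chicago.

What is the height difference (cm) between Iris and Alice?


|174 - 177| = 3

3


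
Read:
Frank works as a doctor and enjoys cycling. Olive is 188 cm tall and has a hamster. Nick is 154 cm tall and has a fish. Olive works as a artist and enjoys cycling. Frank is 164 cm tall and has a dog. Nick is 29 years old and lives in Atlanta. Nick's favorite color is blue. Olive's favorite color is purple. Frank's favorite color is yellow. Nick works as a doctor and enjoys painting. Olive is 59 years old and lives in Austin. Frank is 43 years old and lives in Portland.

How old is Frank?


Frank is 43 years old

43


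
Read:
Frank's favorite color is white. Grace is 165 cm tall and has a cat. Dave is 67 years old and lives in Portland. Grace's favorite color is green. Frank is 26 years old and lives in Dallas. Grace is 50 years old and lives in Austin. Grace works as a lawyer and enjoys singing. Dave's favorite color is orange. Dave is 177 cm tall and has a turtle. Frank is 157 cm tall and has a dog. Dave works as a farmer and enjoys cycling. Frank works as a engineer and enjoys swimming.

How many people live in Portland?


Count in Portland: 1

1


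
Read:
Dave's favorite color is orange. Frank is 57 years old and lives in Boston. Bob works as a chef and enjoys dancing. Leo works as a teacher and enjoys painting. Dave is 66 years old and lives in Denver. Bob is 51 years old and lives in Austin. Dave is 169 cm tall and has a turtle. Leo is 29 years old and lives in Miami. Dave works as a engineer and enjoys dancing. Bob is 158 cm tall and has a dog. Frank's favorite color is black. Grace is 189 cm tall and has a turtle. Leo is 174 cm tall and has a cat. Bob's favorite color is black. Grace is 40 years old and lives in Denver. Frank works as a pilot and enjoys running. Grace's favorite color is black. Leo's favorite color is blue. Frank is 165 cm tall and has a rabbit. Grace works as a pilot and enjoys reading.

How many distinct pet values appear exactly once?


Unique pet values: 3

3


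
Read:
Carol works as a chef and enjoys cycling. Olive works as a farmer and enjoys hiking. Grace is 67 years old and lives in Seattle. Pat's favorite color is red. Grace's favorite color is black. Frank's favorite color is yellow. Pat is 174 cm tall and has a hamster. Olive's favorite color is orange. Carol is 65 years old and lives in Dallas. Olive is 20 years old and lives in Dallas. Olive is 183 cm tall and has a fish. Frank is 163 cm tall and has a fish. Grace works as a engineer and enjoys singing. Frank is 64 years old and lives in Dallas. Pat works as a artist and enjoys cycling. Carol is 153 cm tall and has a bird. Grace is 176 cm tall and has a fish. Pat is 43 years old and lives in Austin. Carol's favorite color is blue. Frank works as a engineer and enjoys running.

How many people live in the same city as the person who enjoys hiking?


Person with hobby hiking is Olive, city Dallas. Count = 3

3


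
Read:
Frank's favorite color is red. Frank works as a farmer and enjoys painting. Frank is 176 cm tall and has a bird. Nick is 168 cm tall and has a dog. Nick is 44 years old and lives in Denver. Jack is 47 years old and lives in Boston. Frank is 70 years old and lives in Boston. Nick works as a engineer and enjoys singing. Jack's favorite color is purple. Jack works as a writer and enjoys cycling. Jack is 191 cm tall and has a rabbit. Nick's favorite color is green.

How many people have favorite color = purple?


Count: 1

1


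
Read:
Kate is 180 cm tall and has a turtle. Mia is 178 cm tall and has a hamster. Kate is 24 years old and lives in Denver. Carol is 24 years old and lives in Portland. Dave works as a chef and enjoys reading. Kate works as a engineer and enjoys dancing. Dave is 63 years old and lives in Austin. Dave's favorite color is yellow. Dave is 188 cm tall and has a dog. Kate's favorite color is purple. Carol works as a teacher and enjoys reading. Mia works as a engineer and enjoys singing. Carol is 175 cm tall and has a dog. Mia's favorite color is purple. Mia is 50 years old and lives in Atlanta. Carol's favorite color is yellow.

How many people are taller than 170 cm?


Taller than 170: 4

4
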